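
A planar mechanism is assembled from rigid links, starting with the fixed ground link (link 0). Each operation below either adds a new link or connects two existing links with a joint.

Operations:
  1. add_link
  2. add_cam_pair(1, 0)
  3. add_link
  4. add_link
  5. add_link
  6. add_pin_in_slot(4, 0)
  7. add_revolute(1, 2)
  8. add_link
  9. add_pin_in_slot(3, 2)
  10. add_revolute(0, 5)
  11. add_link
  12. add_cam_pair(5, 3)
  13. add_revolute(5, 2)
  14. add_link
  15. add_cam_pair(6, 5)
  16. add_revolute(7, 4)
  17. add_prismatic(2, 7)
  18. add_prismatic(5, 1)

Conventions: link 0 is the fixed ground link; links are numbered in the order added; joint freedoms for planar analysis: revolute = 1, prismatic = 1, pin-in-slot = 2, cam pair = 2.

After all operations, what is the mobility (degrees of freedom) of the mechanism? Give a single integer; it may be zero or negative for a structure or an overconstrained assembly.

L=1 J1=0 J2=0
add link → L=2 J1=0 J2=0
C@1,0 dof=2 J2 → L=2 J1=0 J2=1
add link → L=3 J1=0 J2=1
add link → L=4 J1=0 J2=1
add link → L=5 J1=0 J2=1
PS@4,0 dof=2 J2 → L=5 J1=0 J2=2
R@1,2 dof=1 J1 → L=5 J1=1 J2=2
add link → L=6 J1=1 J2=2
PS@3,2 dof=2 J2 → L=6 J1=1 J2=3
R@0,5 dof=1 J1 → L=6 J1=2 J2=3
add link → L=7 J1=2 J2=3
C@5,3 dof=2 J2 → L=7 J1=2 J2=4
R@5,2 dof=1 J1 → L=7 J1=3 J2=4
add link → L=8 J1=3 J2=4
C@6,5 dof=2 J2 → L=8 J1=3 J2=5
R@7,4 dof=1 J1 → L=8 J1=4 J2=5
P@2,7 dof=1 J1 → L=8 J1=5 J2=5
P@5,1 dof=1 J1 → L=8 J1=6 J2=5
M=3(L−1)−2J1−J2=3·7−2·6−5=4

M = 4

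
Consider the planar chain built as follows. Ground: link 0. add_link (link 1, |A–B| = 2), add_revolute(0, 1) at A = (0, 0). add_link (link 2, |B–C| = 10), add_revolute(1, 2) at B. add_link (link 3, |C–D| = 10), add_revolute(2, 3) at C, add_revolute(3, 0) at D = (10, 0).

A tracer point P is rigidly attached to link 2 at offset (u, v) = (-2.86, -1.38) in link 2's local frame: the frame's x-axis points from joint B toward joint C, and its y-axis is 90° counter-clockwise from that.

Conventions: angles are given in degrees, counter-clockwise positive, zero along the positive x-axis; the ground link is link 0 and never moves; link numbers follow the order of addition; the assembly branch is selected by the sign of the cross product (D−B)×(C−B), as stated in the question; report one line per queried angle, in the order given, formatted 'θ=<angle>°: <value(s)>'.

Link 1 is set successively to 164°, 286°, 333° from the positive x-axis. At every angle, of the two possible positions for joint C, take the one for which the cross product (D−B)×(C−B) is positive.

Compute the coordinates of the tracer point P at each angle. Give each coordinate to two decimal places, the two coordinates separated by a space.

A=(0,0), D=(10.00,0)
θ=164°: B = A + 2.00·(cos164°, sin164°) = (-1.9225, 0.5513)
θ=164°: |BD| = 11.9353
θ=164°: circle(B,10.00) ∩ circle(D,10.00): a=5.9676, h=8.0242
θ=164°:   candidates: C₊=(4.4094,8.2912) cross=95.771; C₋=(3.6681,-7.7400) cross=-95.771
θ=164°:   branch + wants cross > 0 → take C=(4.4094,8.2912) (cross=95.771)
θ=164°: ex = (C−B)/|BC| = (0.6332,0.7740); ey = (-0.7740,0.6332)
θ=164°: P = B + -2.86·ex + -1.38·ey = (-2.6653,-2.5362)
θ=286°: B = A + 2.00·(cos286°, sin286°) = (0.5513, -1.9225)
θ=286°: |BD| = 9.6423
θ=286°: circle(B,10.00) ∩ circle(D,10.00): a=4.8212, h=8.7611
θ=286°:   candidates: C₊=(3.5288,7.6239) cross=84.477; C₋=(7.0225,-9.5464) cross=-84.477
θ=286°:   branch + wants cross > 0 → take C=(3.5288,7.6239) (cross=84.477)
θ=286°: ex = (C−B)/|BC| = (0.2978,0.9546); ey = (-0.9546,0.2978)
θ=286°: P = B + -2.86·ex + -1.38·ey = (1.0171,-5.0637)
θ=333°: B = A + 2.00·(cos333°, sin333°) = (1.7820, -0.9080)
θ=333°: |BD| = 8.2680
θ=333°: circle(B,10.00) ∩ circle(D,10.00): a=4.1340, h=9.1055
θ=333°:   candidates: C₊=(4.8911,8.5964) cross=75.284; C₋=(6.8910,-9.5044) cross=-75.284
θ=333°:   branch + wants cross > 0 → take C=(4.8911,8.5964) (cross=75.284)
θ=333°: ex = (C−B)/|BC| = (0.3109,0.9504); ey = (-0.9504,0.3109)
θ=333°: P = B + -2.86·ex + -1.38·ey = (2.2044,-4.0553)

θ=164°: -2.67 -2.54
θ=286°: 1.02 -5.06
θ=333°: 2.20 -4.06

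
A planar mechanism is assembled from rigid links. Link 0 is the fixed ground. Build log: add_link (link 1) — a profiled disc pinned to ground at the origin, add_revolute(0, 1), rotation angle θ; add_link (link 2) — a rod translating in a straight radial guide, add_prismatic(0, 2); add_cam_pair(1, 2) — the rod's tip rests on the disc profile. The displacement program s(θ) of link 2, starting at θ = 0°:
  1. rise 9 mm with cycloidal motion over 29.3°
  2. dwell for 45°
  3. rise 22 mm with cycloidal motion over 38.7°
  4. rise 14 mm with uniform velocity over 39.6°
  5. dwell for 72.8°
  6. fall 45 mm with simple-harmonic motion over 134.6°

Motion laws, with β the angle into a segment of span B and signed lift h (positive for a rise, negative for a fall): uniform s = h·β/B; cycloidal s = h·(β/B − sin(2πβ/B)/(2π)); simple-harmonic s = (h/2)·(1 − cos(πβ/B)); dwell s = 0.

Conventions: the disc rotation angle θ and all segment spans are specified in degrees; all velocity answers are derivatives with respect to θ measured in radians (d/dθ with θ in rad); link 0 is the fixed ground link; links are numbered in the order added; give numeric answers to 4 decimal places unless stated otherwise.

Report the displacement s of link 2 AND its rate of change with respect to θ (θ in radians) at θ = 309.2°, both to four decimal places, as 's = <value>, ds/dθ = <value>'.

seg 1 [0°–29.3°] cycloidal, h=9: full span → s += 9 → s = 9.0000
seg 2 [29.3°–74.3°] dwell: s stays 9.0000
seg 3 [74.3°–113°] cycloidal, h=22: full span → s += 22 → s = 31.0000
seg 4 [113°–152.6°] uniform, h=14: full span → s += 14 → s = 45.0000
seg 5 [152.6°–225.4°] dwell: s stays 45.0000
seg 6 [225.4°–360°] simple-harmonic, h=-45: θ=309.2° here. β=83.8, B=134.6. -45/2·(1 − cos(π·0.6226)) = -30.9524 → s = 14.0476
velocity in seg [225.4°–360°] (simple-harmonic), θ in radians: β = 83.8° = 1.4626 rad, B = 134.6° = 2.3492 rad; ds/dθ = (πh/(2B)) sin(πβ/B) = (π·(-45)/(2·2.3492)) sin(π·0.6226) = -27.885297 mm/rad

s = 14.0476, ds/dθ = -27.8853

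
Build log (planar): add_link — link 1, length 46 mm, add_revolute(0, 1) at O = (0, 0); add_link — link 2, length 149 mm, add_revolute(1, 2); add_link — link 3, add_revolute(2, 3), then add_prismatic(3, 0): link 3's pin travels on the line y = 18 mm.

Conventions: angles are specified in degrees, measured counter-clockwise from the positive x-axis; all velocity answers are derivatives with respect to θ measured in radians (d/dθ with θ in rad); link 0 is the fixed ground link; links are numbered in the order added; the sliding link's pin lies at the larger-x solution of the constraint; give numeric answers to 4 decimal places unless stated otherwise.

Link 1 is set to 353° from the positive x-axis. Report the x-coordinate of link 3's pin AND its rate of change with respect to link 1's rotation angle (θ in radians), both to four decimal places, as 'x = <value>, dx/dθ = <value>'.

geometry: r = 46 mm, L = 149 mm, e = 18 mm
crank pin P = (r cos θ, r sin θ) = (45.657123, -5.605990)
h = r sin θ − e = -5.605990 − 18 = -23.605990
x = r cos θ + √(L² − h²) = 45.657123 + 147.118174 = 192.775297
dx/dθ = −r sin θ − h·r cos θ/√(L² − h²) (θ in radians; h = -23.605990) = 12.931948

x = 192.7753, dx/dθ = 12.9319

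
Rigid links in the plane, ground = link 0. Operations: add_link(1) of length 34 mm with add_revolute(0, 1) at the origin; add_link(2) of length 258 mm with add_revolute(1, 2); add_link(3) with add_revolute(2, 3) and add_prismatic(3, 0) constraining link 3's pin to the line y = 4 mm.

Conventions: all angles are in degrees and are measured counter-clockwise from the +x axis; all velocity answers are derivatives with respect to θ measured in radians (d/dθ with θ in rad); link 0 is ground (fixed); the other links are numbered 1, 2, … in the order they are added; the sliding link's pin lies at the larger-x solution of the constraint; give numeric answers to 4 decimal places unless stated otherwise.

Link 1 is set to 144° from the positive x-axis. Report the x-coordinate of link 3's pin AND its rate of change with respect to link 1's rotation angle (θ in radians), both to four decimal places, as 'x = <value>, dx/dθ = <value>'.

geometry: r = 34 mm, L = 258 mm, e = 4 mm
crank pin P = (r cos θ, r sin θ) = (-27.506578, 19.984699)
h = r sin θ − e = 19.984699 − 4 = 15.984699
x = r cos θ + √(L² − h²) = -27.506578 + 257.504348 = 229.997771
dx/dθ = −r sin θ − h·r cos θ/√(L² − h²) (θ in radians; h = 15.984699) = -18.277215

x = 229.9978, dx/dθ = -18.2772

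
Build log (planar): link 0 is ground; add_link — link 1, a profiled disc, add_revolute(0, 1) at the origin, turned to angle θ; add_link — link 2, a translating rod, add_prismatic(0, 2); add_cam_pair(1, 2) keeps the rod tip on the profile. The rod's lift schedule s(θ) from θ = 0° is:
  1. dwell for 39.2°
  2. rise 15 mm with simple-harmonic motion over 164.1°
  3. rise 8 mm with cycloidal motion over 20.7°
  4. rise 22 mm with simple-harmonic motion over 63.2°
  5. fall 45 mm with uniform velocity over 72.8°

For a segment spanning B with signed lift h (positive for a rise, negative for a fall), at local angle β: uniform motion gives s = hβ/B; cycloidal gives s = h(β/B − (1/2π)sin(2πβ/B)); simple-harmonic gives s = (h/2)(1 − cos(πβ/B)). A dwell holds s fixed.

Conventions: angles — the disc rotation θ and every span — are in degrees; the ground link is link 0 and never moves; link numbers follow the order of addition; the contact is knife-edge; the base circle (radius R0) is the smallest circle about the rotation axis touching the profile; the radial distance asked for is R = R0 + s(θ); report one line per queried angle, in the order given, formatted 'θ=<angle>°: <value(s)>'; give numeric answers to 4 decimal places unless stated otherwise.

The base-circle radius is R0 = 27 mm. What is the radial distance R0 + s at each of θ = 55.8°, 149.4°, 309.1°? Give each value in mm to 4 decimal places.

seg 1 [0°–39.2°] dwell: s stays 0.0000
seg 2 [39.2°–203.3°] simple-harmonic, h=15: θ=55.8° here. β=16.6, B=164.1. 15/2·(1 − cos(π·0.1012)) = 0.3756 → s = 0.3756
seg 2 [39.2°–203.3°] simple-harmonic, h=15: θ=149.4° here. β=110.2, B=164.1. 15/2·(1 − cos(π·0.6715)) = 11.3490 → s = 11.3490
seg 2 [39.2°–203.3°] simple-harmonic, h=15: full span → s += 15 → s = 15.0000
seg 3 [203.3°–224°] cycloidal, h=8: full span → s += 8 → s = 23.0000
seg 4 [224°–287.2°] simple-harmonic, h=22: full span → s += 22 → s = 45.0000
seg 5 [287.2°–360°] uniform, h=-45: θ=309.1° here. β=21.9, B=72.8. -45·21.9/72.8 = -13.5371 → s = 31.4629
θ=55.8°: R = R0 + s = 27 + 0.3756 = 27.3756
θ=149.4°: R = R0 + s = 27 + 11.3490 = 38.3490
θ=309.1°: R = R0 + s = 27 + 31.4629 = 58.4629

θ=55.8°: 27.3756
θ=149.4°: 38.3490
θ=309.1°: 58.4629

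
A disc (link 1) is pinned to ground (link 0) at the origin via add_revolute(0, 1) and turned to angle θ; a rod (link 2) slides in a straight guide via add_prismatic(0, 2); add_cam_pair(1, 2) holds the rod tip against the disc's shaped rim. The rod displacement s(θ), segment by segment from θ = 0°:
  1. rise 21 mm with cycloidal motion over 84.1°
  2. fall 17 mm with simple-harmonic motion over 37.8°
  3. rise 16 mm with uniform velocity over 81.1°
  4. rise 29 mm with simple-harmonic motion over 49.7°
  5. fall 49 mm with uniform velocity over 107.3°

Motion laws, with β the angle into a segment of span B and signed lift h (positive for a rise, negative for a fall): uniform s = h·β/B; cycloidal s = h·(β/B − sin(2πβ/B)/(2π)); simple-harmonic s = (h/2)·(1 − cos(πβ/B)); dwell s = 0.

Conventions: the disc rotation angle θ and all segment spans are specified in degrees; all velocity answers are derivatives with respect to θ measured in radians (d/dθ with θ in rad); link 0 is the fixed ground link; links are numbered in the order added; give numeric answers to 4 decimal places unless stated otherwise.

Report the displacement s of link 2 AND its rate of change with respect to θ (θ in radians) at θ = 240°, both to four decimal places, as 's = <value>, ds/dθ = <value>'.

segment 1 (0° to 84.1°, cycloidal, h = 21) is passed completely: s = 0.0000 + (21) = 21.0000
segment 2 (84.1° to 121.9°, simple-harmonic, h = -17) is passed completely: s = 21.0000 + (-17) = 4.0000
segment 3 (121.9° to 203°, uniform, h = 16) is passed completely: s = 4.0000 + (16) = 20.0000
θ = 240° falls in segment 4 (203° to 252.7°, simple-harmonic, h = 29): β = 240 − 203 = 37°, B = 49.7°; Δs = 29/2·(1 − cos(π·0.7445)) = 24.5733; s = 20.0000 + 24.5733 = 44.5733
velocity in seg [203°–252.7°] (simple-harmonic), θ in radians: β = 37° = 0.6458 rad, B = 49.7° = 0.8674 rad; ds/dθ = (πh/(2B)) sin(πβ/B) = (π·29/(2·0.8674)) sin(π·0.7445) = 37.773632 mm/rad

s = 44.5733, ds/dθ = 37.7736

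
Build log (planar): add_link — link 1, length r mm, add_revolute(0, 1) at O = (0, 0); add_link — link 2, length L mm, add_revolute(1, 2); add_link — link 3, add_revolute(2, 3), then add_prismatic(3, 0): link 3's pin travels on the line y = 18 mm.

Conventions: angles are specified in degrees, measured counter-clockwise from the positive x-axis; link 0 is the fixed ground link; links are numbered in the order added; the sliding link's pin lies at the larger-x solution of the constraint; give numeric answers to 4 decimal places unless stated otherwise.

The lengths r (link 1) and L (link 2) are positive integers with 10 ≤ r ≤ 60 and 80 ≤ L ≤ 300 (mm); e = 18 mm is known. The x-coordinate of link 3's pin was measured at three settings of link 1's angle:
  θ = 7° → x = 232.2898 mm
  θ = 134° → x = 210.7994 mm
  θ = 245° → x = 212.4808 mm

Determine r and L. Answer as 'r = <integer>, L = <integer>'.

constraint per measurement: (x − r cos θ)² + (r sin θ − e)² = L²
subtracting the θ₁ and θ₂ equations cancels the r² and L² terms:
r = (x₁² − x₂²) / (2[(x₁cos θ₁ + e sin θ₁) − (x₂cos θ₂ + e sin θ₂)]) = 13.0000 → r = 13
L² = (x₁ − r cos θ₁)² + (r sin θ₁ − e)² = 48399.9993 → L = 220.0000 → L = 220
check at θ₃=245°: x = 212.4808 (printed 212.4808) ✓

r = 13, L = 220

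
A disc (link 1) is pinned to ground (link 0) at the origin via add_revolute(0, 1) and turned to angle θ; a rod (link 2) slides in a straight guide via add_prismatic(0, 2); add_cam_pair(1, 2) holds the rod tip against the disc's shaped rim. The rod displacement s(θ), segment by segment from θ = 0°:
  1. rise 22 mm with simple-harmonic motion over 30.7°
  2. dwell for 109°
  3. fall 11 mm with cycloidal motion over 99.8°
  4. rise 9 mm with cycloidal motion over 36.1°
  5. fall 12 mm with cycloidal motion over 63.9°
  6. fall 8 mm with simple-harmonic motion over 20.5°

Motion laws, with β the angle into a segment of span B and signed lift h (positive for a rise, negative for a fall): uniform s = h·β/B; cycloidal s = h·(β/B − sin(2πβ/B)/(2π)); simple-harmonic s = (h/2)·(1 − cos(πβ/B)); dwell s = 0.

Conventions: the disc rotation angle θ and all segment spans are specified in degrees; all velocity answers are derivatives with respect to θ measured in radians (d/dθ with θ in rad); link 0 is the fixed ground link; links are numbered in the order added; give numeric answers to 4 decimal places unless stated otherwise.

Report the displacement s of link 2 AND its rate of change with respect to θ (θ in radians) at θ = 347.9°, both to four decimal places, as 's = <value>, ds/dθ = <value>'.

segment 1 (0° to 30.7°, simple-harmonic, h = 22) is passed completely: s = 0.0000 + (22) = 22.0000
segment 2 (30.7° to 139.7°, dwell): s unchanged at 22.0000
segment 3 (139.7° to 239.5°, cycloidal, h = -11) is passed completely: s = 22.0000 + (-11) = 11.0000
segment 4 (239.5° to 275.6°, cycloidal, h = 9) is passed completely: s = 11.0000 + (9) = 20.0000
segment 5 (275.6° to 339.5°, cycloidal, h = -12) is passed completely: s = 20.0000 + (-12) = 8.0000
θ = 347.9° falls in segment 6 (339.5° to 360°, simple-harmonic, h = -8): β = 347.9 − 339.5 = 8.4°, B = 20.5°; Δs = -8/2·(1 − cos(π·0.4098)) = -2.8811; s = 8.0000 − 2.8811 = 5.1189
velocity in seg [339.5°–360°] (simple-harmonic), θ in radians: β = 8.4° = 0.1466 rad, B = 20.5° = 0.3578 rad; ds/dθ = (πh/(2B)) sin(πβ/B) = (π·(-8)/(2·0.3578)) sin(π·0.4098) = -33.719870 mm/rad

s = 5.1189, ds/dθ = -33.7199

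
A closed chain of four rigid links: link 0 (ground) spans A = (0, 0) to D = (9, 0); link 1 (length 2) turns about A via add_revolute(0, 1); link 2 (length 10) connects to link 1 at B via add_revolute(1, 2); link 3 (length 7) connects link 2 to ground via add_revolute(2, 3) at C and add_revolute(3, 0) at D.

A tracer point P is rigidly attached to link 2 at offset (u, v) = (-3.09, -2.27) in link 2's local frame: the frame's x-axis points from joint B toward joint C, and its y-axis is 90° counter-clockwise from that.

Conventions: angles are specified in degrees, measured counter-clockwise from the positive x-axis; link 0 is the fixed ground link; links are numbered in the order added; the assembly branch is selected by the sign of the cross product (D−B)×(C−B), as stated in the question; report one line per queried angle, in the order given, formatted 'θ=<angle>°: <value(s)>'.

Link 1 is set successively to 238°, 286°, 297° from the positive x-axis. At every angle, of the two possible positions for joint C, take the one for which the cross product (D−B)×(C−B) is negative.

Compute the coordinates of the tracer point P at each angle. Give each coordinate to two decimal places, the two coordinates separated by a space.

A=(0,0), D=(9.00,0)
θ=238°: B = A + 2.00·(cos238°, sin238°) = (-1.0598, -1.6961)
θ=238°: |BD| = 10.2018
θ=238°: circle(B,10.00) ∩ circle(D,7.00): a=7.6005, h=6.4987
θ=238°:   candidates: C₊=(5.3544,5.9758) cross=66.298; C₋=(7.5153,-6.8407) cross=-66.298
θ=238°:   branch - wants cross < 0 → take C=(7.5153,-6.8407) (cross=-66.298)
θ=238°: ex = (C−B)/|BC| = (0.8575,-0.5145); ey = (0.5145,0.8575)
θ=238°: P = B + -3.09·ex + -2.27·ey = (-4.8774,-2.0530)
θ=286°: B = A + 2.00·(cos286°, sin286°) = (0.5513, -1.9225)
θ=286°: |BD| = 8.6647
θ=286°: circle(B,10.00) ∩ circle(D,7.00): a=7.2753, h=6.8607
θ=286°:   candidates: C₊=(6.1230,6.3814) cross=59.446; C₋=(9.1675,-6.9980) cross=-59.446
θ=286°:   branch - wants cross < 0 → take C=(9.1675,-6.9980) (cross=-59.446)
θ=286°: ex = (C−B)/|BC| = (0.8616,-0.5075); ey = (0.5075,0.8616)
θ=286°: P = B + -3.09·ex + -2.27·ey = (-3.2633,-2.3101)
θ=297°: B = A + 2.00·(cos297°, sin297°) = (0.9080, -1.7820)
θ=297°: |BD| = 8.2859
θ=297°: circle(B,10.00) ∩ circle(D,7.00): a=7.2205, h=6.9184
θ=297°:   candidates: C₊=(6.4716,6.5274) cross=57.326; C₋=(9.4474,-6.9857) cross=-57.326
θ=297°:   branch - wants cross < 0 → take C=(9.4474,-6.9857) (cross=-57.326)
θ=297°: ex = (C−B)/|BC| = (0.8539,-0.5204); ey = (0.5204,0.8539)
θ=297°: P = B + -3.09·ex + -2.27·ey = (-2.9119,-2.1125)

θ=238°: -4.88 -2.05
θ=286°: -3.26 -2.31
θ=297°: -2.91 -2.11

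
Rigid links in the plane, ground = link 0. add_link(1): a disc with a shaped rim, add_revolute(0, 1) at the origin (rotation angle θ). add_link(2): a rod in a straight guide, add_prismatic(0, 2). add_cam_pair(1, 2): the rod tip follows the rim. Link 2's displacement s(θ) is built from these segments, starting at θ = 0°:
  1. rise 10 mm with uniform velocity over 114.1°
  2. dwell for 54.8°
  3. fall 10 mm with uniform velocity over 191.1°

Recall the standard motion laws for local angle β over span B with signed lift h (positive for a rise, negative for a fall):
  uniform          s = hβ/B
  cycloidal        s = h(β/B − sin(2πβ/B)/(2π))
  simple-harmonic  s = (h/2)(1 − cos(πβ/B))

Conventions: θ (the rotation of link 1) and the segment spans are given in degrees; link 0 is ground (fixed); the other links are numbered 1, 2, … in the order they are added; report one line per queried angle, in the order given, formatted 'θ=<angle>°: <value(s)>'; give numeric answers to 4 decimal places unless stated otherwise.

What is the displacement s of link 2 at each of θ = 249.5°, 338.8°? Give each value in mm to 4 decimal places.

segment 1 (0° to 114.1°, uniform, h = 10) is passed completely: s = 0.0000 + (10) = 10.0000
segment 2 (114.1° to 168.9°, dwell): s unchanged at 10.0000
θ = 249.5° falls in segment 3 (168.9° to 360°, uniform, h = -10): β = 249.5 − 168.9 = 80.6°, B = 191.1°; Δs = -10·80.6/191.1 = -4.2177; s = 10.0000 − 4.2177 = 5.7823
θ = 338.8° falls in segment 3 (168.9° to 360°, uniform, h = -10): β = 338.8 − 168.9 = 169.9°, B = 191.1°; Δs = -10·169.9/191.1 = -8.8906; s = 10.0000 − 8.8906 = 1.1094

θ=249.5°: 5.7823
θ=338.8°: 1.1094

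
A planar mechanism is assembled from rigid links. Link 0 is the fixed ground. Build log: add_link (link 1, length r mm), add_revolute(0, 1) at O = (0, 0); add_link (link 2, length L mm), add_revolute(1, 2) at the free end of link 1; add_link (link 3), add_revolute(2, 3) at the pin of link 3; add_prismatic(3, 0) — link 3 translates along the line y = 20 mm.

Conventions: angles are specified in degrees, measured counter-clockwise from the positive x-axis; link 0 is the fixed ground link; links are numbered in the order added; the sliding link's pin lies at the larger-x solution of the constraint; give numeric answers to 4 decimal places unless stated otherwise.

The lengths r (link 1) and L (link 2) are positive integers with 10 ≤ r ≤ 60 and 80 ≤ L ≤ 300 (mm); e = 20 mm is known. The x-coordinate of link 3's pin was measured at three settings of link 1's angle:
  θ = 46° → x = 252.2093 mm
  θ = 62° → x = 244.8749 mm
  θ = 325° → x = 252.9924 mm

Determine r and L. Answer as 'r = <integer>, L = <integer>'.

constraint per measurement: (x − r cos θ)² + (r sin θ − e)² = L²
subtracting the θ₁ and θ₂ equations cancels the r² and L² terms:
r = (x₁² − x₂²) / (2[(x₁cos θ₁ + e sin θ₁) − (x₂cos θ₂ + e sin θ₂)]) = 32.0003 → r = 32
L² = (x₁ − r cos θ₁)² + (r sin θ₁ − e)² = 52900.0208 → L = 230.0000 → L = 230
check at θ₃=325°: x = 252.9924 (printed 252.9924) ✓

r = 32, L = 230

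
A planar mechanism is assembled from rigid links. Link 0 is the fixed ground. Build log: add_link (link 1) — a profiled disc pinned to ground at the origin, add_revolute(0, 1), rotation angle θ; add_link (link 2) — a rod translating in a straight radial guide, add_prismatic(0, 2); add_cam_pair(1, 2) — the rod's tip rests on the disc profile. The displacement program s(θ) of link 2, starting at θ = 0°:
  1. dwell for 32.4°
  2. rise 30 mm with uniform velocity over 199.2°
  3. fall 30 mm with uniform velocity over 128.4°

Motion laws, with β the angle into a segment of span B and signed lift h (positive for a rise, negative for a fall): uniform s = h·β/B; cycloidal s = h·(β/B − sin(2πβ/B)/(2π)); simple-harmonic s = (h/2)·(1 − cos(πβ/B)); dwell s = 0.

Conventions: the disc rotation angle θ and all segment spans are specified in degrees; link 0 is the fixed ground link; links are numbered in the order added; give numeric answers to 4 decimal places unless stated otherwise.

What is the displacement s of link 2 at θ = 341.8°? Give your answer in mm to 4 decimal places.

seg 1 [0°–32.4°] dwell: s stays 0.0000
seg 2 [32.4°–231.6°] uniform, h=30: full span → s += 30 → s = 30.0000
seg 3 [231.6°–360°] uniform, h=-30: θ=341.8° here. β=110.2, B=128.4. -30·110.2/128.4 = -25.7477 → s = 4.2523

4.2523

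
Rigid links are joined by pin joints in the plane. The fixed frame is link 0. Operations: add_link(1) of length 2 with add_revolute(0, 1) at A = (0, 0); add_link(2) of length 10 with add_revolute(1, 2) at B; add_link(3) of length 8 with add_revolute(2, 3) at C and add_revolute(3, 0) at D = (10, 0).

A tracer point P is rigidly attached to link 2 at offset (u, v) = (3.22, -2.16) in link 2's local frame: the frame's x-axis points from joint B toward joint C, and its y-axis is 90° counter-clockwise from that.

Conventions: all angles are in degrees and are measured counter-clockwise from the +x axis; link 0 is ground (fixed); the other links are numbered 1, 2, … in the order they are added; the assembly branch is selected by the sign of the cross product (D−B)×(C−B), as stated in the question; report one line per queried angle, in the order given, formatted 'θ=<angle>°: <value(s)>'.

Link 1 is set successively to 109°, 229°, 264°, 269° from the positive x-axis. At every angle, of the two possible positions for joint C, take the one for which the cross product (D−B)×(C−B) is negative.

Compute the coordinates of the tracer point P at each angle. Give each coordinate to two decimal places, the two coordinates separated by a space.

A=(0,0), D=(10.00,0)
θ=109°: B = A + 2.00·(cos109°, sin109°) = (-0.6511, 1.8910)
θ=109°: |BD| = 10.8177
θ=109°: circle(B,10.00) ∩ circle(D,8.00): a=7.0728, h=7.0693
θ=109°:   candidates: C₊=(7.5485,7.6151) cross=76.474; C₋=(5.0770,-6.3058) cross=-76.474
θ=109°:   branch - wants cross < 0 → take C=(5.0770,-6.3058) (cross=-76.474)
θ=109°: ex = (C−B)/|BC| = (0.5728,-0.8197); ey = (0.8197,0.5728)
θ=109°: P = B + 3.22·ex + -2.16·ey = (-0.5772,-1.9856)
θ=229°: B = A + 2.00·(cos229°, sin229°) = (-1.3121, -1.5094)
θ=229°: |BD| = 11.4124
θ=229°: circle(B,10.00) ∩ circle(D,8.00): a=7.2834, h=6.8521
θ=229°:   candidates: C₊=(5.0010,6.2458) cross=78.199; C₋=(6.8136,-7.3380) cross=-78.199
θ=229°:   branch - wants cross < 0 → take C=(6.8136,-7.3380) (cross=-78.199)
θ=229°: ex = (C−B)/|BC| = (0.8126,-0.5829); ey = (0.5829,0.8126)
θ=229°: P = B + 3.22·ex + -2.16·ey = (0.0454,-5.1414)
θ=264°: B = A + 2.00·(cos264°, sin264°) = (-0.2091, -1.9890)
θ=264°: |BD| = 10.4010
θ=264°: circle(B,10.00) ∩ circle(D,8.00): a=6.9311, h=7.2083
θ=264°:   candidates: C₊=(5.2156,6.4117) cross=74.974; C₋=(7.9726,-7.7388) cross=-74.974
θ=264°:   branch - wants cross < 0 → take C=(7.9726,-7.7388) (cross=-74.974)
θ=264°: ex = (C−B)/|BC| = (0.8182,-0.5750); ey = (0.5750,0.8182)
θ=264°: P = B + 3.22·ex + -2.16·ey = (1.1835,-5.6077)
θ=269°: B = A + 2.00·(cos269°, sin269°) = (-0.0349, -1.9997)
θ=269°: |BD| = 10.2322
θ=269°: circle(B,10.00) ∩ circle(D,8.00): a=6.8753, h=7.2616
θ=269°:   candidates: C₊=(5.2886,6.4655) cross=74.302; C₋=(8.1269,-7.7776) cross=-74.302
θ=269°:   branch - wants cross < 0 → take C=(8.1269,-7.7776) (cross=-74.302)
θ=269°: ex = (C−B)/|BC| = (0.8162,-0.5778); ey = (0.5778,0.8162)
θ=269°: P = B + 3.22·ex + -2.16·ey = (1.3452,-5.6231)

θ=109°: -0.58 -1.99
θ=229°: 0.05 -5.14
θ=264°: 1.18 -5.61
θ=269°: 1.35 -5.62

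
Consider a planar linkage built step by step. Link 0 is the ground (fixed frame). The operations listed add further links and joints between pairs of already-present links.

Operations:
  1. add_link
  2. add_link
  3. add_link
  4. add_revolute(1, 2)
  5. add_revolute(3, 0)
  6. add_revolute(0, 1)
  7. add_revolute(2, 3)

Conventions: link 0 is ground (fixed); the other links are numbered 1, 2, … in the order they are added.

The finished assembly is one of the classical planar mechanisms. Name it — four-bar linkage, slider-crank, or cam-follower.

links: 4 (incl. ground); joints: 4 revolute, 0 prismatic, 0 higher (cam) pair, forming one closed loop
4 links in a single 4R loop → four-bar linkage

four-bar linkage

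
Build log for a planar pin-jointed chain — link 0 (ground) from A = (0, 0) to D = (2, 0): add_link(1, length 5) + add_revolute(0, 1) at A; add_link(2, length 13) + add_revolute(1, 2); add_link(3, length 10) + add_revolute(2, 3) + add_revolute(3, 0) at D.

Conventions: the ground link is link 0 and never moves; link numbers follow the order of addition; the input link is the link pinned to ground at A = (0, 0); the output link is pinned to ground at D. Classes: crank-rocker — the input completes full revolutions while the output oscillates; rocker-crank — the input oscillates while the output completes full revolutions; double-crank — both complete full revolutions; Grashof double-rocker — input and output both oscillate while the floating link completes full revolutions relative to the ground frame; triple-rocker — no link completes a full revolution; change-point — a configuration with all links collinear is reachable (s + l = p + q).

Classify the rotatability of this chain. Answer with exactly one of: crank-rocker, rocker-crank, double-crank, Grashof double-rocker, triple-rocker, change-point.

lengths: ground=2, input=5, coupler=13, output=10
sorted: s=2 (shortest), l=13 (longest), p+q=15
s + l = 15 vs p + q = 15
s + l = p + q → change-point (collinear configuration reachable)

change-point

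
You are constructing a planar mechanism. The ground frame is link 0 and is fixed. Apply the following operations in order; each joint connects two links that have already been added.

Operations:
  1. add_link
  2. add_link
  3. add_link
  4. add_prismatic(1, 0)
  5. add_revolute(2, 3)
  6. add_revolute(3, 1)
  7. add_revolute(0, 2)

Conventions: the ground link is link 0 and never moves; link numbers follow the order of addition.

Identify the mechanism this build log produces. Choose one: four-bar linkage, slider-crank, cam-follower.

links: 4 (incl. ground); joints: 3 revolute, 1 prismatic, 0 higher (cam) pair, forming one closed loop
4 links, 3 revolutes + 1 prismatic in one loop → slider-crank

slider-crank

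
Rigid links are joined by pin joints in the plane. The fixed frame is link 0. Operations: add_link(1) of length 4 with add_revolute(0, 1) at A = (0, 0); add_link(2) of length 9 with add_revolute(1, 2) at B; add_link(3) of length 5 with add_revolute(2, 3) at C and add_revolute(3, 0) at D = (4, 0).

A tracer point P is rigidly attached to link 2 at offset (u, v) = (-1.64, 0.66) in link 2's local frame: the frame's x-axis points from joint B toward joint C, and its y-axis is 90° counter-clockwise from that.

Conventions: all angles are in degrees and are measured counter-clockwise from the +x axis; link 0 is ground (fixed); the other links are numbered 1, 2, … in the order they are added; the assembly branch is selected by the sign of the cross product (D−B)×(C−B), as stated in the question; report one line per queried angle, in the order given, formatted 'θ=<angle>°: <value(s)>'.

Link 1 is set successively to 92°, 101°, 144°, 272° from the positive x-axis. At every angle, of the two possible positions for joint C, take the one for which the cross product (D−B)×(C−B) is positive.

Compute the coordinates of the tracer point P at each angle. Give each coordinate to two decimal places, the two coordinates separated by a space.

A=(0,0), D=(4.00,0)
θ=92°: B = A + 4.00·(cos92°, sin92°) = (-0.1396, 3.9976)
θ=92°: |BD| = 5.7547
θ=92°: circle(B,9.00) ∩ circle(D,5.00): a=7.7429, h=4.5877
θ=92°:   candidates: C₊=(8.6171,1.9190) cross=26.401; C₋=(2.2433,-4.6812) cross=-26.401
θ=92°:   branch + wants cross > 0 → take C=(8.6171,1.9190) (cross=26.401)
θ=92°: ex = (C−B)/|BC| = (0.9730,-0.2310); ey = (0.2310,0.9730)
θ=92°: P = B + -1.64·ex + 0.66·ey = (-1.5828,5.0185)
θ=101°: B = A + 4.00·(cos101°, sin101°) = (-0.7632, 3.9265)
θ=101°: |BD| = 6.1730
θ=101°: circle(B,9.00) ∩ circle(D,5.00): a=7.6224, h=4.7853
θ=101°:   candidates: C₊=(8.1622,2.7705) cross=29.540; C₋=(2.0745,-4.6144) cross=-29.540
θ=101°:   branch + wants cross > 0 → take C=(8.1622,2.7705) (cross=29.540)
θ=101°: ex = (C−B)/|BC| = (0.9917,-0.1284); ey = (0.1284,0.9917)
θ=101°: P = B + -1.64·ex + 0.66·ey = (-2.3049,4.7917)
θ=144°: B = A + 4.00·(cos144°, sin144°) = (-3.2361, 2.3511)
θ=144°: |BD| = 7.6085
θ=144°: circle(B,9.00) ∩ circle(D,5.00): a=7.4843, h=4.9985
θ=144°:   candidates: C₊=(5.4266,4.7922) cross=38.031; C₋=(2.3374,-4.7155) cross=-38.031
θ=144°:   branch + wants cross > 0 → take C=(5.4266,4.7922) (cross=38.031)
θ=144°: ex = (C−B)/|BC| = (0.9625,0.2712); ey = (-0.2712,0.9625)
θ=144°: P = B + -1.64·ex + 0.66·ey = (-4.9936,2.5416)
θ=272°: B = A + 4.00·(cos272°, sin272°) = (0.1396, -3.9976)
θ=272°: |BD| = 5.5573
θ=272°: circle(B,9.00) ∩ circle(D,5.00): a=7.8171, h=4.4602
θ=272°:   candidates: C₊=(2.3614,4.7239) cross=24.786; C₋=(8.7782,-1.4727) cross=-24.786
θ=272°:   branch + wants cross > 0 → take C=(2.3614,4.7239) (cross=24.786)
θ=272°: ex = (C−B)/|BC| = (0.2469,0.9690); ey = (-0.9690,0.2469)
θ=272°: P = B + -1.64·ex + 0.66·ey = (-0.9048,-5.4239)

θ=92°: -1.58 5.02
θ=101°: -2.30 4.79
θ=144°: -4.99 2.54
θ=272°: -0.90 -5.42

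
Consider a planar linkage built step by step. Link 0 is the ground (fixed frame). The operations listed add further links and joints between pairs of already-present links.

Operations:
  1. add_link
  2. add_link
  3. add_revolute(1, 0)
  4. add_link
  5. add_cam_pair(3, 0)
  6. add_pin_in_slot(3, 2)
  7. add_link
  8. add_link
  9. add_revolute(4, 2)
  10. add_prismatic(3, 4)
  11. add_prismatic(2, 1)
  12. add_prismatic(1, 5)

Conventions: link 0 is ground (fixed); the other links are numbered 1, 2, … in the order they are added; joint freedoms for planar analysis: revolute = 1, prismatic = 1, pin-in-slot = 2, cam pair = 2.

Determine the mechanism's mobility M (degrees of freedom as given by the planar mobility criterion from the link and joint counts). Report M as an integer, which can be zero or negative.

ground; <1,0,0>
#1 <2,0,0>
#2 <3,0,0>
R:1↔0 J1 <3,1,0>
#3 <4,1,0>
C:3↔0 J2 <4,1,1>
PS:3↔2 J2 <4,1,2>
#4 <5,1,2>
#5 <6,1,2>
R:4↔2 J1 <6,2,2>
P:3↔4 J1 <6,3,2>
P:2↔1 J1 <6,4,2>
P:1↔5 J1 <6,5,2>
3×5 − 2×5 − 1×2 = 3

M = 3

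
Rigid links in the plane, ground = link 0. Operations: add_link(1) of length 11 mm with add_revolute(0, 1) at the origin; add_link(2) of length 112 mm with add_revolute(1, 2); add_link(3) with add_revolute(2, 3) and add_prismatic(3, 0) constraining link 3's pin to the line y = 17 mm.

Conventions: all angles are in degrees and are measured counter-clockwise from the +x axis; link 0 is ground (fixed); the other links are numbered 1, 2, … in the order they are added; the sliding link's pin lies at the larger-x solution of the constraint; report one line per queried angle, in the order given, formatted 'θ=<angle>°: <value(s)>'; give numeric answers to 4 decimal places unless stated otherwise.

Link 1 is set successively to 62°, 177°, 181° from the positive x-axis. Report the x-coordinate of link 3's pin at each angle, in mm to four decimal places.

geometry: r = 11 mm, L = 112 mm, e = 17 mm
θ=62°: crank pin P = (r cos θ, r sin θ) = (5.164187, 9.712424)
θ=62°: h = r sin θ − e = 9.712424 − 17 = -7.287576
θ=62°: x = r cos θ + √(L² − h²) = 5.164187 + 111.762656 = 116.926843
θ=177°: crank pin P = (r cos θ, r sin θ) = (-10.984925, 0.575696)
θ=177°: h = r sin θ − e = 0.575696 − 17 = -16.424304
θ=177°: x = r cos θ + √(L² − h²) = -10.984925 + 110.789179 = 99.804254
θ=181°: crank pin P = (r cos θ, r sin θ) = (-10.998325, -0.191976)
θ=181°: h = r sin θ − e = -0.191976 − 17 = -17.191976
θ=181°: x = r cos θ + √(L² − h²) = -10.998325 + 110.672652 = 99.674328

θ=62°: 116.9268
θ=177°: 99.8043
θ=181°: 99.6743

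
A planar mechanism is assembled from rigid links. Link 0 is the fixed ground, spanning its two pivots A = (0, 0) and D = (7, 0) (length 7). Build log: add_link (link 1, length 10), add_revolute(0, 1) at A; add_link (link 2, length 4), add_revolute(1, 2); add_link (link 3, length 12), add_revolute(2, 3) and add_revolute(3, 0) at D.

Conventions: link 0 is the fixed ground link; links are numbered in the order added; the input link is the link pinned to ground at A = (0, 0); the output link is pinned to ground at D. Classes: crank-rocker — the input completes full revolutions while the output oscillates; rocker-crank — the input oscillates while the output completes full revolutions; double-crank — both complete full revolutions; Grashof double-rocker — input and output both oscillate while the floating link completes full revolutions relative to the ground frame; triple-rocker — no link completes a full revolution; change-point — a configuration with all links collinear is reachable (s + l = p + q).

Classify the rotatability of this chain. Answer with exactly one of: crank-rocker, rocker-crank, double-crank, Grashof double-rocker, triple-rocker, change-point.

lengths: ground=7, input=10, coupler=4, output=12
sorted: s=4 (shortest), l=12 (longest), p+q=17
s + l = 16 vs p + q = 17
s + l < p + q (Grashof) with shortest = coupler link → Grashof double-rocker

Grashof double-rocker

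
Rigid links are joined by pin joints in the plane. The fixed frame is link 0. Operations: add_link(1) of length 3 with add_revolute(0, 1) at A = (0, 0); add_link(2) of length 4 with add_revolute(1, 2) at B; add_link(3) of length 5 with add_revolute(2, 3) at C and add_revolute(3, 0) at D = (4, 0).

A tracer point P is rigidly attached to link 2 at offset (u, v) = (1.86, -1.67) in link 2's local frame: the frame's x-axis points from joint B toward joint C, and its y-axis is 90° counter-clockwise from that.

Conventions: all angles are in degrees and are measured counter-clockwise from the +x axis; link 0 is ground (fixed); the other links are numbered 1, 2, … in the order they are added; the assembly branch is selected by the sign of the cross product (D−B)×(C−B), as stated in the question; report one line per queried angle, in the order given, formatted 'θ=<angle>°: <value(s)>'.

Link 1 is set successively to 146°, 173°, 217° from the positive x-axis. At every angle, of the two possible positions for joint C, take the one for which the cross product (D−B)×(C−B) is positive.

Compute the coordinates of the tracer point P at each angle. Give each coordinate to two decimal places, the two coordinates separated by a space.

A=(0,0), D=(4.00,0)
θ=146°: B = A + 3.00·(cos146°, sin146°) = (-2.4871, 1.6776)
θ=146°: |BD| = 6.7005
θ=146°: circle(B,4.00) ∩ circle(D,5.00): a=2.6787, h=2.9706
θ=146°:   candidates: C₊=(0.8500,3.8830) cross=19.905; C₋=(-0.6375,-1.8691) cross=-19.905
θ=146°:   branch + wants cross > 0 → take C=(0.8500,3.8830) (cross=19.905)
θ=146°: ex = (C−B)/|BC| = (0.8343,0.5513); ey = (-0.5513,0.8343)
θ=146°: P = B + 1.86·ex + -1.67·ey = (-0.0146,1.3098)
θ=173°: B = A + 3.00·(cos173°, sin173°) = (-2.9776, 0.3656)
θ=173°: |BD| = 6.9872
θ=173°: circle(B,4.00) ∩ circle(D,5.00): a=2.8496, h=2.8071
θ=173°:   candidates: C₊=(0.0149,3.0198) cross=19.614; C₋=(-0.2789,-2.5868) cross=-19.614
θ=173°:   branch + wants cross > 0 → take C=(0.0149,3.0198) (cross=19.614)
θ=173°: ex = (C−B)/|BC| = (0.7481,0.6635); ey = (-0.6635,0.7481)
θ=173°: P = B + 1.86·ex + -1.67·ey = (-0.4780,0.3504)
θ=217°: B = A + 3.00·(cos217°, sin217°) = (-2.3959, -1.8054)
θ=217°: |BD| = 6.6458
θ=217°: circle(B,4.00) ∩ circle(D,5.00): a=2.6458, h=3.0000
θ=217°:   candidates: C₊=(-0.6646,1.8005) cross=19.937; C₋=(0.9654,-3.9738) cross=-19.937
θ=217°:   branch + wants cross > 0 → take C=(-0.6646,1.8005) (cross=19.937)
θ=217°: ex = (C−B)/|BC| = (0.4328,0.9015); ey = (-0.9015,0.4328)
θ=217°: P = B + 1.86·ex + -1.67·ey = (-0.0854,-0.8515)

θ=146°: -0.01 1.31
θ=173°: -0.48 0.35
θ=217°: -0.09 -0.85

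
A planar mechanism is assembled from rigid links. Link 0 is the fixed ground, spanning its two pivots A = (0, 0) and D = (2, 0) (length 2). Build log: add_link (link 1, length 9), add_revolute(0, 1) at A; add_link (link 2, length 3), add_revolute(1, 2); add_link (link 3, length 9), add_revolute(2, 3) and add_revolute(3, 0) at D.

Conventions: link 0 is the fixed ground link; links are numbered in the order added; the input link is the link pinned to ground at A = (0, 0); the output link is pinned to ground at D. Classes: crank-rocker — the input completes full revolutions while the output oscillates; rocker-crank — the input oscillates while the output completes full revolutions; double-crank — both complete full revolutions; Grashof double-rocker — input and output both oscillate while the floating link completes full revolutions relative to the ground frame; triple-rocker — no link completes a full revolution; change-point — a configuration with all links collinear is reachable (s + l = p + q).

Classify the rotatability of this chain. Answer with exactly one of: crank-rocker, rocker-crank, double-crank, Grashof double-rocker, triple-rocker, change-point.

lengths: ground=2, input=9, coupler=3, output=9
sorted: s=2 (shortest), l=9 (longest), p+q=12
s + l = 11 vs p + q = 12
s + l < p + q (Grashof) with shortest = ground link → double-crank

double-crank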